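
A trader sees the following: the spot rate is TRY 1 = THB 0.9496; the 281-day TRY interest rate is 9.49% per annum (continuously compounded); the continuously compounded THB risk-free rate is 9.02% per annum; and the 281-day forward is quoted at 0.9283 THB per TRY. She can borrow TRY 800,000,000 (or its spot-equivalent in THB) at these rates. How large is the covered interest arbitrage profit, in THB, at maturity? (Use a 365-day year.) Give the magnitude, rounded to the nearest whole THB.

T = 281/365 years.
Keep in TRY, deliver into the forward: 800,000,000·1.07579508268·0.9283 = THB 798,928,460.20.
Swap to THB now, deposit: 800,000,000·0.9496·1.07190950685 = THB 814,308,214.16.
The quoted forward undervalues TRY, so borrow TRY, convert to THB at spot, deposit the THB at 9.02%, and buy TRY forward at 0.9283 to cover the loan.
Profit = 814,308,214.16 − 798,928,460.20 = THB 15,379,754.

THB 15,379,754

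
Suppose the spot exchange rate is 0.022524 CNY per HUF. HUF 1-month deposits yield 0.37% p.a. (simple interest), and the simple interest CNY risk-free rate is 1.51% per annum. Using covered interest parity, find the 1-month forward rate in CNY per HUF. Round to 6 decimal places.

0.022545

T = 1/12 years.
CNY growth factor: 1 + 0.0151×1/12 = 1.0012583.
HUF accumulates by 1 + 0.0037×1/12 = 1.0003083.
Forward (CNY per HUF) = 0.022524 × 1.0012583 / 1.0003083 = 0.02254539.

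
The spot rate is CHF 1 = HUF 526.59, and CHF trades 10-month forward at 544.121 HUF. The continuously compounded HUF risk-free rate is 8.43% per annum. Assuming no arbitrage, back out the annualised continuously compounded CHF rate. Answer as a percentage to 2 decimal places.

4.50%

T = 10/12 years.
CIP gives F = S · g_HUF/g_CHF, so g_HUF/g_CHF = 544.121/526.59 = 1.0332916.
HUF growth factor: e^(0.0843×10/12) = 1.0727763.
Hence g_CHF = 1.0382125.
Take logs: ln 1.0382125 / (10/12) = 0.045001, so 4.50%.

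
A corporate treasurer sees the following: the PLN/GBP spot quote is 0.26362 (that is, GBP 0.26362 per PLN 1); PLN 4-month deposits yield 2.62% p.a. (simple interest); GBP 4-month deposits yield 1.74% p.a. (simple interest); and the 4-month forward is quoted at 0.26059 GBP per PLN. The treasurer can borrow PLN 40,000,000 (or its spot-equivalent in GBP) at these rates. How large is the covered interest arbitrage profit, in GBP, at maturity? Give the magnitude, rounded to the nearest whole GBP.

T = 4/12 years.
Keep in PLN, deliver into the forward: 40,000,000·1.0087333333·0.26059 = GBP 10,514,632.77.
Swap to GBP now, deposit: 40,000,000·0.26362·1.005800 = GBP 10,605,959.84.
The quoted forward undervalues PLN, so borrow PLN, convert to GBP at spot, deposit the GBP at 1.74%, and buy PLN forward at 0.26059 to cover the loan.
Profit = 10,605,959.84 − 10,514,632.77 = GBP 91,327.

GBP 91,327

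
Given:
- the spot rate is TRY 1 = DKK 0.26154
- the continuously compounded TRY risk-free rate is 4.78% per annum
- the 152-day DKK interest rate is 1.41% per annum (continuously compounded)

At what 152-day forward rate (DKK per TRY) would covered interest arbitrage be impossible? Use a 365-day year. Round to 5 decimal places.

T = 152/365 years.
Growth of 1 DKK over T: e^(0.0141×152/365) = 1.0058891.
TRY accumulates by e^(0.0478×152/365) = 1.0201052.
CIP: F = S · (grow DKK)/(grow TRY) = 0.26154 × 1.0058891/1.0201052 = 0.2578952 DKK per TRY.

0.25790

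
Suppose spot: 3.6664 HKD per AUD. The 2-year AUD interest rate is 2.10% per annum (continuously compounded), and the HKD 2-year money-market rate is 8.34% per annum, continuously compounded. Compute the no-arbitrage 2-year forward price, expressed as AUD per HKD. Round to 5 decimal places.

T = 2 years.
HKD growth factor: e^(0.0834×2) = 1.1815179.
AUD accumulates by e^(0.0210×2) = 1.0428945.
Forward (HKD per AUD) = 3.6664 × 1.1815179 / 1.0428945 = 4.153744.
Quoted the other way: 1/4.153744 = 0.24075 AUD per HKD.

0.24075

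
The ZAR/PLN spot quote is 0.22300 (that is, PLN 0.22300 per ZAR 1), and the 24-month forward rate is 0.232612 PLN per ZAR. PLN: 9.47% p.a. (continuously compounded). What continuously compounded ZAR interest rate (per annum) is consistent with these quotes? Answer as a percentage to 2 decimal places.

7.36%

T = 2 years.
CIP gives F = S · g_PLN/g_ZAR, so g_PLN/g_ZAR = 0.232612/0.223 = 1.0431031.
PLN growth factor: e^(0.0947×2) = 1.2085243.
Hence g_ZAR = 1.1585857.
Take logs: ln 1.1585857 / 2 = 0.073600, so 7.36%.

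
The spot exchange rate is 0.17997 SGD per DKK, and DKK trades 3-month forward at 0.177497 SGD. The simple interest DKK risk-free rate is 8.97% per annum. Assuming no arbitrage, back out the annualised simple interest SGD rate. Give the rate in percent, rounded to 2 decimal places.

3.35%

T = 3/12 years.
CIP gives F = S · g_SGD/g_DKK, so g_SGD/g_DKK = 0.177497/0.17997 = 0.9862588.
DKK growth factor: 1 + 0.0897×3/12 = 1.022425.
That pins the SGD growth at 1.0083757.
r = (1.0083757 − 1)/(3/12) = 0.033503 → 3.35%.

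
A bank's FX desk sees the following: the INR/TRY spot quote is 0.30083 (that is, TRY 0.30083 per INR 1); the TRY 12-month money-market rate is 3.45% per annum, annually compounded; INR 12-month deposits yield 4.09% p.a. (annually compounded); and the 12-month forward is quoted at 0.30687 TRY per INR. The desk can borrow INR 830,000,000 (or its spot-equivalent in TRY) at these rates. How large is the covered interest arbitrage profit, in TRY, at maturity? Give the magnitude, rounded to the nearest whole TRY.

T = 1 year.
Invest the INR and cover forward: 830,000,000 × 1.040900 × 0.30687 = TRY 265,119,415.89.
Convert at spot and invest in TRY: 830,000,000 × 0.30083 × 1.034500 = TRY 258,303,167.05.
The quoted forward overvalues INR, so borrow TRY, buy INR at spot, deposit the INR at 4.09%, and sell the proceeds forward at 0.30687.
Profit = 265,119,415.89 − 258,303,167.05 = TRY 6,816,249.

TRY 6,816,249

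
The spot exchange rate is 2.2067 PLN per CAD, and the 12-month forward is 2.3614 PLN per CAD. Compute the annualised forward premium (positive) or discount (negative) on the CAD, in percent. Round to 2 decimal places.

T = 1 year.
(F − S)/S = (2.3614 − 2.2067)/2.2067 = 0.0701047.
Annualise by dividing by T: 0.0701047 / 1 = 0.070105 → 7.01%.

+7.01%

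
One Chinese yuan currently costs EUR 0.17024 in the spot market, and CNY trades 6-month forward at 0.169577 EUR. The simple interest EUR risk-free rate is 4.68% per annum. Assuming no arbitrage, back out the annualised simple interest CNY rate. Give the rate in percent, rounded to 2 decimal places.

T = 6/12 years.
F/S = 0.169577/0.17024 = 0.9961055 = (growth of EUR) / (growth of CNY).
EUR growth factor: 1 + 0.0468×6/12 = 1.023400.
So the CNY growth factor = 1.0274012.
r = (1.0274012 − 1)/(6/12) = 0.054802 → 5.48%.

5.48%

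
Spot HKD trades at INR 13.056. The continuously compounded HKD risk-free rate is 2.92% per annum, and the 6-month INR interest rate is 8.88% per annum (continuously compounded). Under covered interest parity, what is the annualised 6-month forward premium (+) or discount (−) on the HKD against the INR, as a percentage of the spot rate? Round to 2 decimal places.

+6.05%

T = 6/12 years.
CIP forward (INR per HKD) = 13.056 × 1.0454004/1.0147071 = 13.450924.
Annualised premium = (F − S)/S × (1/T) = (13.450924 − 13.056)/13.056 ÷ (6/12) = 6.05%.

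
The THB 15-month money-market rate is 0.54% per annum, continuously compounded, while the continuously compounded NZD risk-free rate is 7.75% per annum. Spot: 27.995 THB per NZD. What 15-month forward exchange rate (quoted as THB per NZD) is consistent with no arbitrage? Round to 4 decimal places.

25.5823

T = 15/12 years.
THB growth factor: e^(0.0054×15/12) = 1.00677283.
NZD growth factor: e^(0.0775×15/12) = 1.10172265.
So F = 27.995 × 1.00677283 / 1.10172265 = 25.582305 (THB/NZD).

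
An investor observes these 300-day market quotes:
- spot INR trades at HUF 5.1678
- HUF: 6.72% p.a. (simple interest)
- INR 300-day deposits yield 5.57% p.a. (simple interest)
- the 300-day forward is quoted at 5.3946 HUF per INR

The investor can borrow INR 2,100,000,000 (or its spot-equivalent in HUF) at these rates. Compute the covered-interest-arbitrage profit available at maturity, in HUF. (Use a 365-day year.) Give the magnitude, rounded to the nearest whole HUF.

T = 300/365 years.
Invest the INR and cover forward: 2,100,000,000 × 1.045780821918 × 5.3946 = HUF 11,847,295,366.03.
Convert at spot and invest in HUF: 2,100,000,000 × 5.1678 × 1.055232876712 = HUF 11,451,788,166.57.
The quoted forward overvalues INR, so borrow HUF, buy INR at spot, deposit the INR at 5.57%, and sell the proceeds forward at 5.3946.
Profit = 11,847,295,366.03 − 11,451,788,166.57 = HUF 395,507,199.

HUF 395,507,199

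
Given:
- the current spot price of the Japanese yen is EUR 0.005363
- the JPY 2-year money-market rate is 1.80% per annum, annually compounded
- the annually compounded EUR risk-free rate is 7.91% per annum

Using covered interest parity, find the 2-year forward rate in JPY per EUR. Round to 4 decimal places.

T = 2 years.
EUR accumulates by (1 + 0.0791)^2 = 1.16445681.
JPY accumulates by (1 + 0.0180)^2 = 1.036324.
Forward (EUR per JPY) = 0.005363 × 1.16445681 / 1.036324 = 0.00602609017.
Invert for JPY per EUR: 1 / 0.00602609017 = 165.9451.

165.9451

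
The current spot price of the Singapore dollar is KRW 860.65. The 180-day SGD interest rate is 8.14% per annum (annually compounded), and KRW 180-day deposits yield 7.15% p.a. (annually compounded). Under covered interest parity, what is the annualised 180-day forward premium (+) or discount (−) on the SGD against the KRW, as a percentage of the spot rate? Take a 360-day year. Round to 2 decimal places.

-0.92%

T = 180/360 years.
No-arbitrage forward: 860.65 × 1.0351328 / 1.0399038 = 856.70140 KRW/SGD.
Annualised premium = (F − S)/S × (1/T) = (856.70140 − 860.65)/860.65 ÷ (180/360) = -0.92%.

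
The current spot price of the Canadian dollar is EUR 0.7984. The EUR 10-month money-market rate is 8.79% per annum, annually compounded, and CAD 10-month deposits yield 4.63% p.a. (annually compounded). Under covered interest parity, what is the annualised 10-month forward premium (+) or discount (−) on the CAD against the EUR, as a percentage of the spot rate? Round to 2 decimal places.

+3.96%

T = 10/12 years.
CIP forward (EUR per CAD) = 0.7984 × 1.072731/1.0384371 = 0.8247668.
(F − S)/S ÷ T = (0.8247668 − 0.7984)/0.7984/(10/12) = 0.039629 → 3.96%.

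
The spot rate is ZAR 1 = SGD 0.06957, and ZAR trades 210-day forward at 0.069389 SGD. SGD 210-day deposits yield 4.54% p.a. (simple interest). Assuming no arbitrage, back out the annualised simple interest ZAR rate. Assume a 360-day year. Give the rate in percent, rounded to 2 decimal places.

T = 210/360 years.
CIP gives F = S · g_SGD/g_ZAR, so g_SGD/g_ZAR = 0.069389/0.06957 = 0.9973983.
SGD growth factor: 1 + 0.0454×210/360 = 1.0264833.
Hence g_ZAR = 1.0291609.
(1.0291609 − 1)/T = 0.049990, i.e. 5.00%.

5.00%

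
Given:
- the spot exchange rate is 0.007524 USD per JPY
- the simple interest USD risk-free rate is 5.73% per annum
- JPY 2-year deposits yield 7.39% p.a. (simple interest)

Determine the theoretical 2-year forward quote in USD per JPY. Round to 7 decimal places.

T = 2 years.
USD accumulates by 1 + 0.0573×2 = 1.114600.
JPY growth factor: 1 + 0.0739×2 = 1.147800.
Forward (USD per JPY) = 0.007524 × 1.114600 / 1.147800 = 0.007306369.

0.0073064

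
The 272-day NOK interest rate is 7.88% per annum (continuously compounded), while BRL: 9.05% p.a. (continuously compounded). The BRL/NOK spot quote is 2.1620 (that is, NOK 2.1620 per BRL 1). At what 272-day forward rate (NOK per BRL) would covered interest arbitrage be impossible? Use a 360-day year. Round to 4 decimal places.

2.1430

T = 272/360 years.
Growth of 1 NOK over T: e^(0.0788×272/360) = 1.0613459.
BRL accumulates by e^(0.0905×272/360) = 1.0707697.
So F = 2.162 × 1.0613459 / 1.0707697 = 2.142972 (NOK/BRL).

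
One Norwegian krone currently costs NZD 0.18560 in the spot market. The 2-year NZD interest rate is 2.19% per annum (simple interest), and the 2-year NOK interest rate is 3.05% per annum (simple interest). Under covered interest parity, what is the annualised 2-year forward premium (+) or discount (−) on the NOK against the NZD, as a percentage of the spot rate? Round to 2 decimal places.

T = 2 years.
CIP forward (NZD per NOK) = 0.1856 × 1.043800/1.061000 = 0.18259122.
Annualised premium = (F − S)/S × (1/T) = (0.18259122 − 0.1856)/0.1856 ÷ 2 = -0.81%.

-0.81%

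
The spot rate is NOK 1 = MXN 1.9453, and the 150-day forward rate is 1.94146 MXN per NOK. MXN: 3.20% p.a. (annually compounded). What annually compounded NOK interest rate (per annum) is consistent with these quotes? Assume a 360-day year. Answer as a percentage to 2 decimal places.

3.69%

T = 150/360 years.
CIP gives F = S · g_MXN/g_NOK, so g_MXN/g_NOK = 1.94146/1.9453 = 0.9980260.
The MXN side grows by (1 + 0.0320)^(150/360) = 1.0132109.
Hence g_NOK = 1.0152149.
Annualise: 1.0152149^(360/150) − 1 = 0.036905 = 3.69%.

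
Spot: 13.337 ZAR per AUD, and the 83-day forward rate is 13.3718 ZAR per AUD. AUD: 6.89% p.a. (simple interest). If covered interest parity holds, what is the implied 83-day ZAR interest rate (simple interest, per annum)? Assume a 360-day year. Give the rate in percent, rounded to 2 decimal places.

T = 83/360 years.
F/S = 13.3718/13.337 = 1.0026093 = (growth of ZAR) / (growth of AUD).
AUD growth factor: 1 + 0.0689×83/360 = 1.0158853.
So the ZAR growth factor = 1.018536.
r = (1.018536 − 1)/(83/360) = 0.080397 → 8.04%.

8.04%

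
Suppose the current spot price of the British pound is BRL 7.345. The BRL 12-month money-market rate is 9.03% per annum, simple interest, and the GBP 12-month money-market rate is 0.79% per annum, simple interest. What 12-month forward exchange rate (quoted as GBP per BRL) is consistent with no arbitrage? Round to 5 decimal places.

T = 1 year.
Growth of 1 BRL over T: 1 + 0.0903×1 = 1.090300.
GBP growth factor: 1 + 0.0079×1 = 1.007900.
CIP: F = S · (grow BRL)/(grow GBP) = 7.345 × 1.090300/1.007900 = 7.945484 BRL per GBP.
Quoted the other way: 1/7.945484 = 0.12586 GBP per BRL.

0.12586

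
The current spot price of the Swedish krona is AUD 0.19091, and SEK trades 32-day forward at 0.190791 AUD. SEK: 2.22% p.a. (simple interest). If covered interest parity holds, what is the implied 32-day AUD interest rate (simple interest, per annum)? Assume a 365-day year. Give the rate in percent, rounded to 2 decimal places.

1.51%

T = 32/365 years.
F/S = 0.190791/0.19091 = 0.9993767 = (growth of AUD) / (growth of SEK).
SEK growth factor: 1 + 0.0222×32/365 = 1.0019463.
That pins the AUD growth at 1.0013218.
(1.0013218 − 1)/T = 0.015077, i.e. 1.51%.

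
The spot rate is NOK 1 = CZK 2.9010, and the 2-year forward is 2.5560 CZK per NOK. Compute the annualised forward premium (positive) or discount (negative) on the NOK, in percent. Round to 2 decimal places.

T = 2 years.
NOK trades forward at -11.89245% vs spot over the period.
Per annum: -0.1189245 / 2 = -0.059462 = -5.95%.

-5.95%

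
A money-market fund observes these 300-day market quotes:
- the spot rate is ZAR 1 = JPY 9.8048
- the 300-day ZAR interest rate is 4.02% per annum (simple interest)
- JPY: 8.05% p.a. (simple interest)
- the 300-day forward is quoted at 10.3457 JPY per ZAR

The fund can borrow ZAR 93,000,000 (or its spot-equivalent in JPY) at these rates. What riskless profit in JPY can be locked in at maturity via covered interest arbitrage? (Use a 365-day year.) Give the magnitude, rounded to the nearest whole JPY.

T = 300/365 years.
Route A — deposit ZAR, sell forward: 93,000,000 × 1.03304109589 × 10.3457 = JPY 993,940,593.71.
Route B — convert at spot, deposit JPY: 93,000,000 × 9.8048 × 1.06616438356 = JPY 972,178,154.96.
The quoted forward overvalues ZAR, so borrow JPY, buy ZAR at spot, deposit the ZAR at 4.02%, and sell the proceeds forward at 10.3457.
The gap between the two covered legs is JPY 21,762,439.

JPY 21,762,439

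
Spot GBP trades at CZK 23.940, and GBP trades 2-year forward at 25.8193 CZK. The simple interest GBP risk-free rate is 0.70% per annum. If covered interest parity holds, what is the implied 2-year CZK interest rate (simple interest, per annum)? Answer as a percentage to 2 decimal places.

T = 2 years.
By CIP, F/S equals the CZK-to-GBP growth ratio: 25.8193/23.94 = 1.0785004.
The GBP side grows by 1 + 0.0070×2 = 1.014000.
So the CZK growth factor = 1.0935994.
r = (1.0935994 − 1)/2 = 0.046800 → 4.68%.

4.68%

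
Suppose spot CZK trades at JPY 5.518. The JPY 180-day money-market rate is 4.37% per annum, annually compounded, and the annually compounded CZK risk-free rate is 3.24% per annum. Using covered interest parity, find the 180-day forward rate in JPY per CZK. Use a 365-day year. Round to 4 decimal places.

5.5477

T = 180/365 years.
JPY accumulates by (1 + 0.0437)^(180/365) = 1.0213171.
CZK growth factor: (1 + 0.0324)^(180/365) = 1.015849.
CIP: F = S · (grow JPY)/(grow CZK) = 5.518 × 1.0213171/1.015849 = 5.547702 JPY per CZK.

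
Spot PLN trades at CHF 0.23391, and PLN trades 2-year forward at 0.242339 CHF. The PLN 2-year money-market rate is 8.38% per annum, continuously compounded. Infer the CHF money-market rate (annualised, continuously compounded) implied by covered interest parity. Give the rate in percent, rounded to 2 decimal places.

10.15%

T = 2 years.
CIP gives F = S · g_CHF/g_PLN, so g_CHF/g_PLN = 0.242339/0.23391 = 1.0360352.
The PLN side grows by e^(0.0838×2) = 1.1824635.
Hence g_CHF = 1.2250738.
Take logs: ln 1.2250738 / 2 = 0.101501, so 10.15%.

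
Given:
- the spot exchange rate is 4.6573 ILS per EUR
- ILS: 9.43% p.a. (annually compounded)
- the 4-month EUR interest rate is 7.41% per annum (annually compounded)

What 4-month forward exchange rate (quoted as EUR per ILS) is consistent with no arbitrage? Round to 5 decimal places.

T = 4/12 years.
ILS growth factor: (1 + 0.0943)^(4/12) = 1.030494.
Growth of 1 EUR over T: (1 + 0.0741)^(4/12) = 1.0241138.
So F = 4.6573 × 1.030494 / 1.0241138 = 4.686315 (ILS/EUR).
Quoted the other way: 1/4.686315 = 0.21339 EUR per ILS.

0.21339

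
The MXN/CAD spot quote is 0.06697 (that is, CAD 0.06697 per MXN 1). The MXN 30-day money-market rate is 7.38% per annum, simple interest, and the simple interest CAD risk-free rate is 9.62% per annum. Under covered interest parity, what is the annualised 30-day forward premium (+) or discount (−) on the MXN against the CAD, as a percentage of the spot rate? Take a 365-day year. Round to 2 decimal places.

T = 30/365 years.
F = S · g_CAD/g_MXN = 0.06697 × 1.0079068/1.0060658 = 0.06709255.
Annualised premium = (F − S)/S × (1/T) = (0.06709255 − 0.06697)/0.06697 ÷ (30/365) = 2.23%.

+2.23%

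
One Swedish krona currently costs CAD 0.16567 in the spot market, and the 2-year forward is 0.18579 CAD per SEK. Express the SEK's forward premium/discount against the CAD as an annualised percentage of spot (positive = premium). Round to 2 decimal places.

+6.07%

T = 2 years.
Period premium: (0.18579 − 0.16567)/0.16567 = 0.1214462.
Annualise by dividing by T: 0.1214462 / 2 = 0.060723 → 6.07%.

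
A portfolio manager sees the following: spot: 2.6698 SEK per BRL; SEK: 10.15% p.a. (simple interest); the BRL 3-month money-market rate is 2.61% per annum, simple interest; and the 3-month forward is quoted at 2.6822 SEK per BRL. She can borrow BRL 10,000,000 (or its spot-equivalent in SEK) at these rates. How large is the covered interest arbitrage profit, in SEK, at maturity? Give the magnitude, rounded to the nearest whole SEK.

SEK 378,448

T = 3/12 years.
Keep in BRL, deliver into the forward: 10,000,000·1.006525·2.6822 = SEK 26,997,013.55.
Swap to SEK now, deposit: 10,000,000·2.6698·1.025375 = SEK 27,375,461.75.
The quoted forward undervalues BRL, so borrow BRL, convert to SEK at spot, deposit the SEK at 10.15%, and buy BRL forward at 2.6822 to cover the loan.
Profit = 27,375,461.75 − 26,997,013.55 = SEK 378,448.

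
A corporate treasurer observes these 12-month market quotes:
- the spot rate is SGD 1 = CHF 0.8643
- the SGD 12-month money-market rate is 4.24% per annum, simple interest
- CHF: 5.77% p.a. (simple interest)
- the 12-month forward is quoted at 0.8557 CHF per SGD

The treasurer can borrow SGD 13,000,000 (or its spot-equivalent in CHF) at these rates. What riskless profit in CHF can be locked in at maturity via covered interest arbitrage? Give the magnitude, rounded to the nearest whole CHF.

CHF 288,450

T = 1 year.
Keep in SGD, deliver into the forward: 13,000,000·1.042400·0.8557 = CHF 11,595,761.84.
Swap to CHF now, deposit: 13,000,000·0.8643·1.057700 = CHF 11,884,211.43.
The quoted forward undervalues SGD, so borrow SGD, convert to CHF at spot, deposit the CHF at 5.77%, and buy SGD forward at 0.8557 to cover the loan.
Arbitrage profit = |11,595,761.84 − 11,884,211.43| = CHF 288,450.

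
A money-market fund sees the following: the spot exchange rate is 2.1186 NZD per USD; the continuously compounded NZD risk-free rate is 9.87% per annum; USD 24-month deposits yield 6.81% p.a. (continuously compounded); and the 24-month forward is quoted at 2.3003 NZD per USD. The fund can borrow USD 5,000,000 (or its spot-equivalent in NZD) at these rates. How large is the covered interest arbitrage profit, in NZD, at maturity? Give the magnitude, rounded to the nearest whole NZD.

NZD 274,972

T = 2 years.
Keep in USD, deliver into the forward: 5,000,000·1.1459110529·2.3003 = NZD 13,179,695.97.
Swap to NZD now, deposit: 5,000,000·2.1186·1.2182312358 = NZD 12,904,723.48.
The quoted forward overvalues USD, so borrow NZD, buy USD at spot, deposit the USD at 6.81%, and sell the proceeds forward at 2.3003.
The gap between the two covered legs is NZD 274,972.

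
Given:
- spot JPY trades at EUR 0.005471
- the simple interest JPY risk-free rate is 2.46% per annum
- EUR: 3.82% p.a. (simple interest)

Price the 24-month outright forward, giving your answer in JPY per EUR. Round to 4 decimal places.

178.1631

T = 2 years.
EUR growth factor: 1 + 0.0382×2 = 1.076400.
JPY accumulates by 1 + 0.0246×2 = 1.049200.
CIP: F = S · (grow EUR)/(grow JPY) = 0.005471 × 1.076400/1.049200 = 0.00561283302 EUR per JPY.
Invert for JPY per EUR: 1 / 0.00561283302 = 178.1631.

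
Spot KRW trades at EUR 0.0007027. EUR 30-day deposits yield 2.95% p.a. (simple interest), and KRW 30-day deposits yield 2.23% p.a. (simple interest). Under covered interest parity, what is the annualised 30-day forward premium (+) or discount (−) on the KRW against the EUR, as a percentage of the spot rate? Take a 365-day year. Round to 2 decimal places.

+0.72%

T = 30/365 years.
F = S · g_EUR/g_KRW = 0.0007027 × 1.0024247/1.0018329 = 0.0007031151.
(F − S)/S ÷ T = (0.0007031151 − 0.0007027)/0.0007027/(30/365) = 0.007187 → 0.72%.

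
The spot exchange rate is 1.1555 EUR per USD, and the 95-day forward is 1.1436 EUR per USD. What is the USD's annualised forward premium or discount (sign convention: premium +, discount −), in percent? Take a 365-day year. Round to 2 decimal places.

T = 95/365 years.
(F − S)/S = (1.1436 − 1.1555)/1.1555 = -0.0102986.
Annualise by dividing by T: -0.0102986 / (95/365) = -0.039568 → -3.96%.

-3.96%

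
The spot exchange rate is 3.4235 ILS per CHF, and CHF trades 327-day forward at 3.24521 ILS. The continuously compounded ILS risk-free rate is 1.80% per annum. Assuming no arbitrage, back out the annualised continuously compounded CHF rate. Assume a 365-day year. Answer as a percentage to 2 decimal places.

T = 327/365 years.
CIP gives F = S · g_ILS/g_CHF, so g_ILS/g_CHF = 3.24521/3.4235 = 0.9479217.
The ILS side grows by e^(0.0180×327/365) = 1.0162568.
So the CHF growth factor = 1.0720894.
Take logs: ln 1.0720894 / (327/365) = 0.077699, so 7.77%.

7.77%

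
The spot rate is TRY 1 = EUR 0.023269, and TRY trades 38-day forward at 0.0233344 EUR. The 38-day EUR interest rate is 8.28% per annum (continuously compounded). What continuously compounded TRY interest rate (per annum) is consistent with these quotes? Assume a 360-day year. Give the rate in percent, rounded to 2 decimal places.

5.62%

T = 38/360 years.
F/S = 0.0233344/0.023269 = 1.0028106 = (growth of EUR) / (growth of TRY).
The EUR side grows by e^(0.0828×38/360) = 1.0087783.
Hence g_TRY = 1.005951.
r = ln(1.005951)/(38/360) = 0.056211 → 5.62%.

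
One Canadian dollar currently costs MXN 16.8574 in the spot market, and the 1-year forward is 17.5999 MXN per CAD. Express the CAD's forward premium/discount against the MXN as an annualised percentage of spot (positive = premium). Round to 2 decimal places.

+4.40%

T = 1 year.
CAD trades forward at +4.40459% vs spot over the period.
×(1/T) gives 4.40% p.a.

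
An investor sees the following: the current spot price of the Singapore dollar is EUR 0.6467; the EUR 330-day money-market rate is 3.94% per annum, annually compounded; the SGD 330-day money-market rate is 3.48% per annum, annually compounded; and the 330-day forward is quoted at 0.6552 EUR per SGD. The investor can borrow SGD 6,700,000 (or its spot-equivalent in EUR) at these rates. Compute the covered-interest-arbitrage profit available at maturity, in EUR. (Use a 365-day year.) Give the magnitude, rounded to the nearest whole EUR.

EUR 40,782

T = 330/365 years.
Route A — deposit SGD, sell forward: 6,700,000 × 1.031411173 × 0.6552 = EUR 4,527,730.02.
Route B — convert at spot, deposit EUR: 6,700,000 × 0.6467 × 1.035555576 = EUR 4,486,948.40.
The quoted forward overvalues SGD, so borrow EUR, buy SGD at spot, deposit the SGD at 3.48%, and sell the proceeds forward at 0.6552.
Profit = 4,527,730.02 − 4,486,948.40 = EUR 40,782.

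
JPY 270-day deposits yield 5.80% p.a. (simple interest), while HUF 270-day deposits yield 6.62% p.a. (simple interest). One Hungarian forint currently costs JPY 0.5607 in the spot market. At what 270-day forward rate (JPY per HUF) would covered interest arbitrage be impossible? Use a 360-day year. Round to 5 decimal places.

T = 270/360 years.
JPY accumulates by 1 + 0.0580×270/360 = 1.043500.
HUF growth factor: 1 + 0.0662×270/360 = 1.049650.
Forward (JPY per HUF) = 0.5607 × 1.043500 / 1.049650 = 0.5574148.

0.55741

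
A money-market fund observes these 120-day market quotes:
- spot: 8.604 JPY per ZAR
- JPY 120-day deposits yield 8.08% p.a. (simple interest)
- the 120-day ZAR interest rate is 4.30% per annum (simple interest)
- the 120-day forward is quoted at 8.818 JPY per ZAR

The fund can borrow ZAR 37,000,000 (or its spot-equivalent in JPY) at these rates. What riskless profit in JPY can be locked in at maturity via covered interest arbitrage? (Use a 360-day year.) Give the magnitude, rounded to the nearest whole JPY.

T = 120/360 years.
Route A — deposit ZAR, sell forward: 37,000,000 × 1.01433333333 × 8.818 = JPY 330,942,479.33.
Route B — convert at spot, deposit JPY: 37,000,000 × 8.604 × 1.02693333333 = JPY 326,922,172.80.
The quoted forward overvalues ZAR, so borrow JPY, buy ZAR at spot, deposit the ZAR at 4.30%, and sell the proceeds forward at 8.818.
Arbitrage profit = |330,942,479.33 − 326,922,172.80| = JPY 4,020,307.

JPY 4,020,307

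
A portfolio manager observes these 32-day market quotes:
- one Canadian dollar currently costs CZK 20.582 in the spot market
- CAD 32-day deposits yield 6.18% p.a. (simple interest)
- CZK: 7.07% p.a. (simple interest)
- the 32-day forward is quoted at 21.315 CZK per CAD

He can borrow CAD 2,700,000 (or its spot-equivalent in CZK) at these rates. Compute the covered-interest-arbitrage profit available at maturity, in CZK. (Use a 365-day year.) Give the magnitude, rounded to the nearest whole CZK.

T = 32/365 years.
Keep in CAD, deliver into the forward: 2,700,000·1.0054180822·21.315 = CZK 57,862,313.34.
Swap to CZK now, deposit: 2,700,000·20.582·1.0061983562 = CZK 55,915,851.33.
The quoted forward overvalues CAD, so borrow CZK, buy CAD at spot, deposit the CAD at 6.18%, and sell the proceeds forward at 21.315.
The gap between the two covered legs is CZK 1,946,462.

CZK 1,946,462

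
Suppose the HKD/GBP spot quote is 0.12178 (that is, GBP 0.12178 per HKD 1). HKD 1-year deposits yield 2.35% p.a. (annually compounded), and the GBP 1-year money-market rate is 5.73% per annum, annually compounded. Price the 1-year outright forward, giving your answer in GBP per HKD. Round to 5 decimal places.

0.12580

T = 1 year.
GBP accumulates by (1 + 0.0573)^1 = 1.057300.
HKD growth factor: (1 + 0.0235)^1 = 1.023500.
CIP: F = S · (grow GBP)/(grow HKD) = 0.12178 × 1.057300/1.023500 = 0.1258017 GBP per HKD.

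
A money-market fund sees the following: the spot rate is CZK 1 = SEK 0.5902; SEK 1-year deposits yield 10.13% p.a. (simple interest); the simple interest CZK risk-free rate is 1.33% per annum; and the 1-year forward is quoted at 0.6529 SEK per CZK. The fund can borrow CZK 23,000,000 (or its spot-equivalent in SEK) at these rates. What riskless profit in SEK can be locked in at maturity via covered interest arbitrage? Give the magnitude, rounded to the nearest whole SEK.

SEK 266,715

T = 1 year.
Route A — deposit CZK, sell forward: 23,000,000 × 1.013300 × 0.6529 = SEK 15,216,422.11.
Route B — convert at spot, deposit SEK: 23,000,000 × 0.5902 × 1.101300 = SEK 14,949,706.98.
The quoted forward overvalues CZK, so borrow SEK, buy CZK at spot, deposit the CZK at 1.33%, and sell the proceeds forward at 0.6529.
Arbitrage profit = |15,216,422.11 − 14,949,706.98| = SEK 266,715.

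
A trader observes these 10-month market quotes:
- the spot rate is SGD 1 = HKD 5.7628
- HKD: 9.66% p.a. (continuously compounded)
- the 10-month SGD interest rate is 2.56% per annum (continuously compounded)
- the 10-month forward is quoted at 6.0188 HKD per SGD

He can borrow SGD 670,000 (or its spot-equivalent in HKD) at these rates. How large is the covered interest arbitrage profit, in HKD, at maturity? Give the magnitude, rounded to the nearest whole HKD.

HKD 65,197

T = 10/12 years.
Route A — deposit SGD, sell forward: 670,000 × 1.021562516 × 6.0188 = HKD 4,119,548.92.
Route B — convert at spot, deposit HKD: 670,000 × 5.7628 × 1.083828847 = HKD 4,184,745.55.
The quoted forward undervalues SGD, so borrow SGD, convert to HKD at spot, deposit the HKD at 9.66%, and buy SGD forward at 6.0188 to cover the loan.
Profit = 4,184,745.55 − 4,119,548.92 = HKD 65,197.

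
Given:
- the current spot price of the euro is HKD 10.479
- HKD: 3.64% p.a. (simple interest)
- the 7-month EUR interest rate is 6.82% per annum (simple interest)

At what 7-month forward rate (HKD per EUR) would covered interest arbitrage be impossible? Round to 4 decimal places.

T = 7/12 years.
HKD growth factor: 1 + 0.0364×7/12 = 1.02123333.
EUR accumulates by 1 + 0.0682×7/12 = 1.03978333.
CIP: F = S · (grow HKD)/(grow EUR) = 10.479 × 1.02123333/1.03978333 = 10.292052 HKD per EUR.

10.2921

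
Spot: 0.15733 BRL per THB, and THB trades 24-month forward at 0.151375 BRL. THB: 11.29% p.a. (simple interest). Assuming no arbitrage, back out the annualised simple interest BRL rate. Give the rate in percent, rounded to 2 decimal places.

8.97%

T = 2 years.
By CIP, F/S equals the BRL-to-THB growth ratio: 0.151375/0.15733 = 0.9621496.
THB growth factor: 1 + 0.1129×2 = 1.225800.
So the BRL growth factor = 1.179403.
(1.179403 − 1)/T = 0.089701, i.e. 8.97%.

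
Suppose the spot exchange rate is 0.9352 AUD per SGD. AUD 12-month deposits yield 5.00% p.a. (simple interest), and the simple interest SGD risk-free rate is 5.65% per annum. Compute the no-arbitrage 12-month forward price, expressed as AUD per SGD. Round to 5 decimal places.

T = 1 year.
AUD growth factor: 1 + 0.0500×1 = 1.050000.
Growth of 1 SGD over T: 1 + 0.0565×1 = 1.056500.
Forward (AUD per SGD) = 0.9352 × 1.050000 / 1.056500 = 0.9294463.

0.92945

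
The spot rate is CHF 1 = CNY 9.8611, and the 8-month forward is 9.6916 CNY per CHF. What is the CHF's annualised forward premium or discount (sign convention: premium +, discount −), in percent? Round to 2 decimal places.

-2.58%

T = 8/12 years.
(F − S)/S = (9.6916 − 9.8611)/9.8611 = -0.0171888.
Annualise by dividing by T: -0.0171888 / (8/12) = -0.025783 → -2.58%.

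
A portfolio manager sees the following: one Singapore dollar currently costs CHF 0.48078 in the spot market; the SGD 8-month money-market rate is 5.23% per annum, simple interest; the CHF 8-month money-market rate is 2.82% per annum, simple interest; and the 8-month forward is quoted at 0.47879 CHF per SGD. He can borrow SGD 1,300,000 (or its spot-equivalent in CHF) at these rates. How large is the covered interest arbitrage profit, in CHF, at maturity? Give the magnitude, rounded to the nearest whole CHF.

T = 8/12 years.
Keep in SGD, deliver into the forward: 1,300,000·1.03486667·0.47879 = CHF 644,128.96.
Swap to CHF now, deposit: 1,300,000·0.48078·1.018800 = CHF 636,764.26.
The quoted forward overvalues SGD, so borrow CHF, buy SGD at spot, deposit the SGD at 5.23%, and sell the proceeds forward at 0.47879.
The gap between the two covered legs is CHF 7,365.

CHF 7,365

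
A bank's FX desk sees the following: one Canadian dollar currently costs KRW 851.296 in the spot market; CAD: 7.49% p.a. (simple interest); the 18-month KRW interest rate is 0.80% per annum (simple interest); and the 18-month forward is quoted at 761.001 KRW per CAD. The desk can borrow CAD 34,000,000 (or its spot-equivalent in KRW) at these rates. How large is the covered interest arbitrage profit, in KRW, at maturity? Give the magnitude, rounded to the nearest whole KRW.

KRW 510,411,048

T = 18/12 years.
Route A — deposit CAD, sell forward: 34,000,000 × 1.112350 × 761.001 = KRW 28,780,981,719.90.
Route B — convert at spot, deposit KRW: 34,000,000 × 851.296 × 1.012000 = KRW 29,291,392,768.00.
The quoted forward undervalues CAD, so borrow CAD, convert to KRW at spot, deposit the KRW at 0.80%, and buy CAD forward at 761.001 to cover the loan.
The gap between the two covered legs is KRW 510,411,048.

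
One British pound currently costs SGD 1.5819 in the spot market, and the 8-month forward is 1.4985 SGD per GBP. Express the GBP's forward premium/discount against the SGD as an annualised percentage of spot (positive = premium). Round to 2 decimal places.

-7.91%

T = 8/12 years.
Period premium: (1.4985 − 1.5819)/1.5819 = -0.0527214.
×(1/T) gives -7.91% p.a.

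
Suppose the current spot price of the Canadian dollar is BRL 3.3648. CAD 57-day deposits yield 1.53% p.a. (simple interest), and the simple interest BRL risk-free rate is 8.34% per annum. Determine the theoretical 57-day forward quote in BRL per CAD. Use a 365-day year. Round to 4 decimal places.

3.4005

T = 57/365 years.
BRL growth factor: 1 + 0.0834×57/365 = 1.0130241.
CAD accumulates by 1 + 0.0153×57/365 = 1.0023893.
CIP: F = S · (grow BRL)/(grow CAD) = 3.3648 × 1.0130241/1.0023893 = 3.400499 BRL per CAD.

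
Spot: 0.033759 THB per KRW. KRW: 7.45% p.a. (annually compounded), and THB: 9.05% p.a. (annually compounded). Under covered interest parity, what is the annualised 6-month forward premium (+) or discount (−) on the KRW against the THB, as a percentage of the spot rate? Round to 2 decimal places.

+1.48%

T = 6/12 years.
F = S · g_THB/g_KRW = 0.033759 × 1.0442701/1.0365809 = 0.034009419.
Annualised premium = (F − S)/S × (1/T) = (0.034009419 − 0.033759)/0.033759 ÷ (6/12) = 1.48%.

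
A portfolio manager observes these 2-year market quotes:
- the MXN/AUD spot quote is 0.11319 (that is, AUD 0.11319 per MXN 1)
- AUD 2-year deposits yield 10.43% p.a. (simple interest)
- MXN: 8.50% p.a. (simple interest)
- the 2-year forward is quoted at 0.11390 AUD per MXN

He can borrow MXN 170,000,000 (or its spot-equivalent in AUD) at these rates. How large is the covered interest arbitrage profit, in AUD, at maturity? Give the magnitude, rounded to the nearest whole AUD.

T = 2 years.
Route A — deposit MXN, sell forward: 170,000,000 × 1.170000 × 0.11390 = AUD 22,654,710.00.
Route B — convert at spot, deposit AUD: 170,000,000 × 0.11319 × 1.208600 = AUD 23,256,243.78.
The quoted forward undervalues MXN, so borrow MXN, convert to AUD at spot, deposit the AUD at 10.43%, and buy MXN forward at 0.11390 to cover the loan.
The gap between the two covered legs is AUD 601,534.

AUD 601,534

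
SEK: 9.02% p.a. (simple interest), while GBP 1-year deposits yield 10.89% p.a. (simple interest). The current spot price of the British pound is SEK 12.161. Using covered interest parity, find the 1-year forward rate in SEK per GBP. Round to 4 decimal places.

11.9559

T = 1 year.
SEK growth factor: 1 + 0.0902×1 = 1.090200.
Growth of 1 GBP over T: 1 + 0.1089×1 = 1.108900.
CIP: F = S · (grow SEK)/(grow GBP) = 12.161 × 1.090200/1.108900 = 11.955922 SEK per GBP.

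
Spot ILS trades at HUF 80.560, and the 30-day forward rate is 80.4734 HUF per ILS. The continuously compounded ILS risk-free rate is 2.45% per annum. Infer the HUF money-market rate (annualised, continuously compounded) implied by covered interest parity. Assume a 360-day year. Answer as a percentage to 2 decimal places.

T = 30/360 years.
By CIP, F/S equals the HUF-to-ILS growth ratio: 80.4734/80.56 = 0.9989250.
The ILS side grows by e^(0.0245×30/360) = 1.0020438.
That pins the HUF growth at 1.0009666.
Take logs: ln 1.0009666 / (30/360) = 0.011594, so 1.16%.

1.16%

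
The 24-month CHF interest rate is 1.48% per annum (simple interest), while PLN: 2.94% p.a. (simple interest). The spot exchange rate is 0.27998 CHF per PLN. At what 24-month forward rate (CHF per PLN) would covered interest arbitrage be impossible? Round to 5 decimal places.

T = 2 years.
Growth of 1 CHF over T: 1 + 0.0148×2 = 1.029600.
PLN accumulates by 1 + 0.0294×2 = 1.058800.
Forward (CHF per PLN) = 0.27998 × 1.029600 / 1.058800 = 0.2722586.

0.27226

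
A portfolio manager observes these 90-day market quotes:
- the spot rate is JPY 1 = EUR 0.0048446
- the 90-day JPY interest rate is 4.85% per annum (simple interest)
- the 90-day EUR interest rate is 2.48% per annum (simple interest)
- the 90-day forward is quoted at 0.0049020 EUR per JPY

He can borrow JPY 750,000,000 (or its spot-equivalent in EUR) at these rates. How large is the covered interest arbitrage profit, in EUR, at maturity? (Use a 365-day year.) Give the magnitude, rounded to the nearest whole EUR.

EUR 64,798

T = 90/365 years.
Keep in JPY, deliver into the forward: 750,000,000·1.011958904·0.0049020 = EUR 3,720,466.91.
Swap to EUR now, deposit: 750,000,000·0.0048446·1.006115068 = EUR 3,655,668.79.
The quoted forward overvalues JPY, so borrow EUR, buy JPY at spot, deposit the JPY at 4.85%, and sell the proceeds forward at 0.0049020.
Arbitrage profit = |3,720,466.91 − 3,655,668.79| = EUR 64,798.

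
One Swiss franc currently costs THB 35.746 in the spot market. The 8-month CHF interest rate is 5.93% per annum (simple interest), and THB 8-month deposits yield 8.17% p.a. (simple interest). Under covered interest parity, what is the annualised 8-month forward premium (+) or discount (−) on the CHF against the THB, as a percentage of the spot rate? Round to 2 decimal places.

T = 8/12 years.
CIP forward (THB per CHF) = 35.746 × 1.0544667/1.0395333 = 36.259509.
(F − S)/S ÷ T = (36.259509 − 35.746)/35.746/(8/12) = 0.021548 → 2.15%.

+2.15%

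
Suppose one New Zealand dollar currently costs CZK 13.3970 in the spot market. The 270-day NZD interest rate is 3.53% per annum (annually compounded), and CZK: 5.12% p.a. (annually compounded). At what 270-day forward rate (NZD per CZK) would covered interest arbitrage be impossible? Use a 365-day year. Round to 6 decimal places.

0.073807

T = 270/365 years.
CZK accumulates by (1 + 0.0512)^(270/365) = 1.0376269.
NZD accumulates by (1 + 0.0353)^(270/365) = 1.0259941.
Forward (CZK per NZD) = 13.397 × 1.0376269 / 1.0259941 = 13.54890.
Quoted the other way: 1/13.54890 = 0.073807 NZD per CZK.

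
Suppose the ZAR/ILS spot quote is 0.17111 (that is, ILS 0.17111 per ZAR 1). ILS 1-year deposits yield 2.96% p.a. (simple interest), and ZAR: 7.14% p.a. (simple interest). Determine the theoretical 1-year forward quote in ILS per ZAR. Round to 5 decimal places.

0.16443

T = 1 year.
Growth of 1 ILS over T: 1 + 0.0296×1 = 1.029600.
Growth of 1 ZAR over T: 1 + 0.0714×1 = 1.071400.
CIP: F = S · (grow ILS)/(grow ZAR) = 0.17111 × 1.029600/1.071400 = 0.1644343 ILS per ZAR.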